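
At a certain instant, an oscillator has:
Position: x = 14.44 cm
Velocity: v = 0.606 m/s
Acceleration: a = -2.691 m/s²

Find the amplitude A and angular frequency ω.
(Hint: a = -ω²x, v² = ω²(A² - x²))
a = −ω²x → ω = √(|a|/x) = √(2.691/0.1444) = 4.317 rad/s
v² = ω²(A² − x²) → A = √(x² + v²/ω²) = √(0.1444² + 0.606²/4.317²) = 0.2014 m = 20.14 cm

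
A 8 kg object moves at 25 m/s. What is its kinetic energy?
KE = ½mv² = ½×8×25² = 2500.0 J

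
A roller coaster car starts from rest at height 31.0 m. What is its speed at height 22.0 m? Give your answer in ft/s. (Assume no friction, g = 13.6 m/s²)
mgh₁ = ½mv₂² + mgh₂ → v₂ = √(2g(h₁−h₂)) = √(2×13.6×(31−22)) = 15.65 m/s = 51.33 ft/s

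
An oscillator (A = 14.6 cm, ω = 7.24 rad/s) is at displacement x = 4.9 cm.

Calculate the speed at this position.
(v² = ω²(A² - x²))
v = ω√(A² − x²) = 7.24×√(0.146² − 0.049²) = 0.9957 m/s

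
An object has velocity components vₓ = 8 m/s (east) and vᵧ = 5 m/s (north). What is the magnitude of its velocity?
|v| = √(vₓ² + vᵧ²) = √(8² + 5²) = √(89) = 9.43 m/s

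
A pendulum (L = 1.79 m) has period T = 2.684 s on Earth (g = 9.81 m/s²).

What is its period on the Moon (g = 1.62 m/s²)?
T = 2π√(L/g), so T_moon/T_earth = √(g_earth/g_moon)
T_moon = 2π√(1.79/1.62) = 6.605 s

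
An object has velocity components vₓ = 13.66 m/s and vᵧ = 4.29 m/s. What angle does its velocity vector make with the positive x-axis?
θ = arctan(vᵧ/vₓ) = arctan(4.29/13.66) = 17.44°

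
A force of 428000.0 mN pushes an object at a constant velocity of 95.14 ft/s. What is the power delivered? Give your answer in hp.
P = Fv = 428 N × 29 m/s = 1.241e+04 W = 16.64 hp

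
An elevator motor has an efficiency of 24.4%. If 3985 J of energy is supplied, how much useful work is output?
W_out = η × W_in = 0.244 × 3985 = 972.34 J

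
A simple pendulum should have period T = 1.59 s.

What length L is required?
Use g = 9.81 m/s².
T = 2π√(L/g) → L = g(T/2π)² = 9.81×(1.59/2π)² = 0.6282 m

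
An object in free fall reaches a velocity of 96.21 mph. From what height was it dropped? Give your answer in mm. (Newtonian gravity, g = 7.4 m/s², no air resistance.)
h = v²/(2g) (with unit conversion) = 125000.0 mm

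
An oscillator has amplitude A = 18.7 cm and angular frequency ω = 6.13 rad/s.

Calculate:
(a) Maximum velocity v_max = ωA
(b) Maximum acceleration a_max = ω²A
v_max = ωA = 6.13×0.187 = 1.146 m/s
a_max = ω²A = 6.13²×0.187 = 7.027 m/s²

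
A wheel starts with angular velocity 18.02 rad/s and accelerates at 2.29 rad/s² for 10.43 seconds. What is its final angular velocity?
ω = ω₀ + αt = 18.02 + 2.29 × 10.43 = 41.9 rad/s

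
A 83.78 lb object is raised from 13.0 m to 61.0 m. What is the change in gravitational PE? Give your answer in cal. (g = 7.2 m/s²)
ΔPE = mg(h₂ − h₁) = 38 kg × 7.2 m/s² × (61 − 13) m = 1.313e+04 J = 3139.0 cal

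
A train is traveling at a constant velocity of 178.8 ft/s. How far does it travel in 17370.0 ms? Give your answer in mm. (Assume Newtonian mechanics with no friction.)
d = vt (with unit conversion) = 946600.0 mm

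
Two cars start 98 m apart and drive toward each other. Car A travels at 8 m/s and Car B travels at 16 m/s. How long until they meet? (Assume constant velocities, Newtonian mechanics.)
Combined speed: v_combined = 8 + 16 = 24 m/s
Time to meet: t = d/24 = 98/24 = 4.08 s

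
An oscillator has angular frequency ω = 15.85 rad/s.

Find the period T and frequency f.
T = 2π/ω = 2π/15.85 = 0.3964 s; f = ω/2π = 2.523 Hz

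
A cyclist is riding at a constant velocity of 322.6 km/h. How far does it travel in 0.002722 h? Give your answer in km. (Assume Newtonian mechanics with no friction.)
d = vt (with unit conversion) = 0.8781 km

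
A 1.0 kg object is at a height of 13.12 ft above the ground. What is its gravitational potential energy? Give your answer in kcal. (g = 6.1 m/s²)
PE = mgh = 1 kg × 6.1 m/s² × 3.999 m = 24.39 J = 0.00583 kcal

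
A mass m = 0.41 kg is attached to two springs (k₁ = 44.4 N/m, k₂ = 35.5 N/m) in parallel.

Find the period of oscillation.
k_eq = k₁+k₂ = 79.9 N/m
T = 2π√(m/k_eq) = 2π√(0.41/79.9) = 0.4501 s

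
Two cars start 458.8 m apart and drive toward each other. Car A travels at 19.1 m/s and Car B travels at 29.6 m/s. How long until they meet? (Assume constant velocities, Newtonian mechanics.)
Combined speed: v_combined = 19.1 + 29.6 = 48.7 m/s
Time to meet: t = d/48.7 = 458.8/48.7 = 9.42 s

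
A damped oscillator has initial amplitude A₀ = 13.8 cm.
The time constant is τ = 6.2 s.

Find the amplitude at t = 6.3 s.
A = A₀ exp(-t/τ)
A = A₀ exp(−t/τ) = 13.8×exp(−6.3/6.2) = 4.996 cm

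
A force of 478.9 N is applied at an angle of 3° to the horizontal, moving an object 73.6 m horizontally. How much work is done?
W = Fd cosθ = 478.9×73.6×cos(3°) = 35199.0 J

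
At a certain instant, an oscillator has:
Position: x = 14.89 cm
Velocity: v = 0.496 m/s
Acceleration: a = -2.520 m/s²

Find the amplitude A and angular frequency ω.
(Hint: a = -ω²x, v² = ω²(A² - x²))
a = −ω²x → ω = √(|a|/x) = √(2.52/0.1489) = 4.114 rad/s
v² = ω²(A² − x²) → A = √(x² + v²/ω²) = √(0.1489² + 0.496²/4.114²) = 0.1916 m = 19.16 cm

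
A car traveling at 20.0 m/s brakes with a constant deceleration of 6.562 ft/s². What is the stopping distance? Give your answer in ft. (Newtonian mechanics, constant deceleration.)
d = v₀² / (2a) (with unit conversion) = 328.1 ft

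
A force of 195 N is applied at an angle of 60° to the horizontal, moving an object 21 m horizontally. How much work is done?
W = Fd cosθ = 195×21×cos(60°) = 2047.5 J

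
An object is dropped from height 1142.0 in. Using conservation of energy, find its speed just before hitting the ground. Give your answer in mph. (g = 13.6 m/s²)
mgh = ½mv² → v = √(2gh) = √(2×13.6×29.01) = 28.09 m/s = 62.83 mph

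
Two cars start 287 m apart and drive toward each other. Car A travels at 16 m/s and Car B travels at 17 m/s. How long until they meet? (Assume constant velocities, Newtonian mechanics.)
Combined speed: v_combined = 16 + 17 = 33 m/s
Time to meet: t = d/33 = 287/33 = 8.7 s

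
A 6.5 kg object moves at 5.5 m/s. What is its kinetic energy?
KE = ½mv² = ½×6.5×5.5² = 98.3125 J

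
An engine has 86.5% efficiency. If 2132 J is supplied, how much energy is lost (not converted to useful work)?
W_out = η × W_in = 0.865×2132 = 1844.2 J
W_lost = W_in − W_out = 2132 − 1844.2 = 287.82 J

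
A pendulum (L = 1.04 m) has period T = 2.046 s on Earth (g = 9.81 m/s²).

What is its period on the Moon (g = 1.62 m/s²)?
T = 2π√(L/g), so T_moon/T_earth = √(g_earth/g_moon)
T_moon = 2π√(1.04/1.62) = 5.034 s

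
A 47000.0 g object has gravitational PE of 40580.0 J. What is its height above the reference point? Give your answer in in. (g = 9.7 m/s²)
PE = mgh → h = PE/(mg) = 4.058e+04 J / (47 kg × 9.7 m/s²) = 89.01 m = 3504.0 in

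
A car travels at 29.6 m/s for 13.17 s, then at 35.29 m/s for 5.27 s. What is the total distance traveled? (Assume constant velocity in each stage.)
d₁ = v₁t₁ = 29.6 × 13.17 = 389.832 m
d₂ = v₂t₂ = 35.29 × 5.27 = 185.978 m
d_total = 389.832 + 185.978 = 575.81 m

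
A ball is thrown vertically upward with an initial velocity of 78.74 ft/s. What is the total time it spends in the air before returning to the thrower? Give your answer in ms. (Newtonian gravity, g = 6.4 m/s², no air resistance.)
t_total = 2v₀/g (with unit conversion) = 7500.0 ms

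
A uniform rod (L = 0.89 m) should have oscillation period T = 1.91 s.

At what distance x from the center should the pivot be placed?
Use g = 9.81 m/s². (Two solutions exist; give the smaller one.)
T = 2π√((L²/12 + x²)/(gx)). Let c = T²g/(4π²) = 0.9065.
x² − cx + L²/12 = 0 → x = (c − √(c² − L²/3))/2 = 0.07985 m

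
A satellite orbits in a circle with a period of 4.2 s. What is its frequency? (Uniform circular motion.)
f = 1/T = 1/4.2 = 0.2381 Hz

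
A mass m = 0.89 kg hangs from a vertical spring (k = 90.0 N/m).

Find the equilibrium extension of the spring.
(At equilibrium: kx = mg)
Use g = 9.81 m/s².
x_eq = mg/k = 0.89×9.81/90.0 = 0.09701 m = 9.701 cm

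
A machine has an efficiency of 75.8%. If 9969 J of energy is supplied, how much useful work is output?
W_out = η × W_in = 0.758 × 9969 = 7556.5 J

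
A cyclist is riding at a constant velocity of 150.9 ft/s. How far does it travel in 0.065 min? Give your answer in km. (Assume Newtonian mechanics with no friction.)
d = vt (with unit conversion) = 0.1794 km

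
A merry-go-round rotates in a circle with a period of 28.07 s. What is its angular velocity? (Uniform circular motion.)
ω = 2π/T = 2π/28.07 = 0.2238 rad/s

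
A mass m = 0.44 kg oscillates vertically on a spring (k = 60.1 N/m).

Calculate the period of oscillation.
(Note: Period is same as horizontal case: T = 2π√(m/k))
T = 2π√(m/k) = 2π√(0.44/60.1) = 0.5376 s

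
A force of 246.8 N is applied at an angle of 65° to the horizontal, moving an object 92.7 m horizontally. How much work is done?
W = Fd cosθ = 246.8×92.7×cos(65°) = 9668.8 J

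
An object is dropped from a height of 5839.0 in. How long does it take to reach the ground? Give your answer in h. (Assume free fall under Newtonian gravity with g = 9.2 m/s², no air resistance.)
t = √(2h/g) (with unit conversion) = 0.001577 h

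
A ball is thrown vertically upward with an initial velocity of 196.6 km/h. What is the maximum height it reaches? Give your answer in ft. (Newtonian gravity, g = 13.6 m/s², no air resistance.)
h_max = v₀²/(2g) (with unit conversion) = 359.7 ft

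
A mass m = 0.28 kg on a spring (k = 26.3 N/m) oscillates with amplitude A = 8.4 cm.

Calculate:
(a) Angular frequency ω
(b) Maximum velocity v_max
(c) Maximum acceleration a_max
ω = √(k/m) = √(26.3/0.28) = 9.692 rad/s
v_max = ωA = 9.692×0.084 = 0.8141 m/s
a_max = ω²A = 9.692²×0.084 = 7.89 m/s²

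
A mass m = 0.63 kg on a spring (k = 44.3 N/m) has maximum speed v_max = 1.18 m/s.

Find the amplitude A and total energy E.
½mv²_max = ½kA² → A = v_max√(m/k) = 1.18×√(0.63/44.3) = 0.1407 m = 14.07 cm
E = ½mv²_max = ½×0.63×1.18² = 0.4386 J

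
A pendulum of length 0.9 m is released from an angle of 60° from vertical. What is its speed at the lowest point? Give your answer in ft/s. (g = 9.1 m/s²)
h = L(1 − cosθ) = 0.9×(1 − cos60°) = 0.45 m
v = √(2gh) = √(2×9.1×0.45) = 2.862 m/s = 9.389 ft/s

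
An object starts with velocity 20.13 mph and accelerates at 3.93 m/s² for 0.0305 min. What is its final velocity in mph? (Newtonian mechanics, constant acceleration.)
v = v₀ + at (with unit conversion) = 36.22 mph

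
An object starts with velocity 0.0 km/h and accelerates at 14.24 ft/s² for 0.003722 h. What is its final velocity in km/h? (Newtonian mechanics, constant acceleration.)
v = v₀ + at (with unit conversion) = 209.4 km/h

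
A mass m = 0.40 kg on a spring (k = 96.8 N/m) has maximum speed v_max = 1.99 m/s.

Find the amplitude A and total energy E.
½mv²_max = ½kA² → A = v_max√(m/k) = 1.99×√(0.4/96.8) = 0.1279 m = 12.79 cm
E = ½mv²_max = ½×0.4×1.99² = 0.792 J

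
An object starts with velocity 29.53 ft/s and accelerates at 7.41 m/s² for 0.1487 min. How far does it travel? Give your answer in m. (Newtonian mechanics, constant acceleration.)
d = v₀t + ½at² (with unit conversion) = 375.2 m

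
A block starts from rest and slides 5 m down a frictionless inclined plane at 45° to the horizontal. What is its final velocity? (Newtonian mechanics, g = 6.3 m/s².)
a = g sin(θ) = 6.3 × sin(45°) = 4.45 m/s²
v = √(2ad) = √(2 × 4.45 × 5) = 6.67 m/s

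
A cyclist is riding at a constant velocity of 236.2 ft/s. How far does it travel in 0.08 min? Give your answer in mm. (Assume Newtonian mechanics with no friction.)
d = vt (with unit conversion) = 345600.0 mm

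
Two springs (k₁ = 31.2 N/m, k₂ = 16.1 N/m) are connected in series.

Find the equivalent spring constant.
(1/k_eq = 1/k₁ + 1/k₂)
1/k_eq = 1/31.2 + 1/16.1 = 0.094163; k_eq = 10.62 N/m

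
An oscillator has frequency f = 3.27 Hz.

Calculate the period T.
T = 1/f = 1/3.27 = 0.3058 s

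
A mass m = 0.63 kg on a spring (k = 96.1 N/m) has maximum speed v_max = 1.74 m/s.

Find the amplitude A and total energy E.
½mv²_max = ½kA² → A = v_max√(m/k) = 1.74×√(0.63/96.1) = 0.1409 m = 14.09 cm
E = ½mv²_max = ½×0.63×1.74² = 0.9537 J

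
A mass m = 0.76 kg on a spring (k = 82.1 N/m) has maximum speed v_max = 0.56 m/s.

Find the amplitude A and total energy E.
½mv²_max = ½kA² → A = v_max√(m/k) = 0.56×√(0.76/82.1) = 0.05388 m = 5.388 cm
E = ½mv²_max = ½×0.76×0.56² = 0.1192 J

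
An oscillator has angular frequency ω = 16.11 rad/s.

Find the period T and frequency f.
T = 2π/ω = 2π/16.11 = 0.39 s; f = ω/2π = 2.564 Hz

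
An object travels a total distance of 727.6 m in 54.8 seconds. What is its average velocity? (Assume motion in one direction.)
v_avg = Δd / Δt = 727.6 / 54.8 = 13.28 m/s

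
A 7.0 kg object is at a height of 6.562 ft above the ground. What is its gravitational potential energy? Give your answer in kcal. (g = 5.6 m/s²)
PE = mgh = 7 kg × 5.6 m/s² × 2 m = 78.4 J = 0.01874 kcal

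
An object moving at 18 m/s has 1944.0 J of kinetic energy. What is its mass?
KE = ½mv² → m = 2KE/v² = 2×1944.0/18² = 12.0 kg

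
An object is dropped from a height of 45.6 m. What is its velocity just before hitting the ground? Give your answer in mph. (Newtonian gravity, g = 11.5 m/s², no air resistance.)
v = √(2gh) (with unit conversion) = 72.44 mph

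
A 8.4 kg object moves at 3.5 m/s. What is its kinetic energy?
KE = ½mv² = ½×8.4×3.5² = 51.45 J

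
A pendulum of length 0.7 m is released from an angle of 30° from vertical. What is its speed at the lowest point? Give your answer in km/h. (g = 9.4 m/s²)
h = L(1 − cosθ) = 0.7×(1 − cos30°) = 0.09378 m
v = √(2gh) = √(2×9.4×0.09378) = 1.328 m/s = 4.78 km/h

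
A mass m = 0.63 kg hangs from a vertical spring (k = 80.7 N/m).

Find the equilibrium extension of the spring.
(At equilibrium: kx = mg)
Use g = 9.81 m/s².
x_eq = mg/k = 0.63×9.81/80.7 = 0.07658 m = 7.658 cm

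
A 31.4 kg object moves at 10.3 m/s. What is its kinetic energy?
KE = ½mv² = ½×31.4×10.3² = 1665.613 J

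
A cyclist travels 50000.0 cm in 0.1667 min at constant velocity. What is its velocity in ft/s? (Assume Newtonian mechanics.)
v = d/t (with unit conversion) = 164.0 ft/s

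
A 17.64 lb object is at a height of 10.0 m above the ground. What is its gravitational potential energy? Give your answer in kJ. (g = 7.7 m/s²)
PE = mgh = 8.001 kg × 7.7 m/s² × 10 m = 616.1 J = 0.6161 kJ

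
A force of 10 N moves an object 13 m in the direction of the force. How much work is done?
W = Fd = 10×13 = 130.0 J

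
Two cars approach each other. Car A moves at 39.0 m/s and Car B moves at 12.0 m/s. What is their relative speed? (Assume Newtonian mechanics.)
v_rel = v_A + v_B = 39.0 + 12.0 = 51.0 m/s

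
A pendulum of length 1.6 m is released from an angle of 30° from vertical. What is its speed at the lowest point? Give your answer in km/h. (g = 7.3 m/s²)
h = L(1 − cosθ) = 1.6×(1 − cos30°) = 0.2144 m
v = √(2gh) = √(2×7.3×0.2144) = 1.769 m/s = 6.369 km/h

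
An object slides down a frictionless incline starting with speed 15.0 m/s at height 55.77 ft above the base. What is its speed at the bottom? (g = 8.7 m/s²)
½mv₀² + mgh = ½mv² → v = √(v₀² + 2gh) = √(15² + 2×8.7×17) = 22.82 m/s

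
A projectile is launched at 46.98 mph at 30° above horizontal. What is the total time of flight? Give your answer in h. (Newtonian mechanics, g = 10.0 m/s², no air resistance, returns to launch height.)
T = 2v₀sin(θ)/g (with unit conversion) = 0.0005834 h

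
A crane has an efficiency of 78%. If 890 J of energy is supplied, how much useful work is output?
W_out = η × W_in = 0.78 × 890 = 694.2 J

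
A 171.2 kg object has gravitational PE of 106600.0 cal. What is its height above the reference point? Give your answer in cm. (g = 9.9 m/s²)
PE = mgh → h = PE/(mg) = 4.46e+05 J / (171.2 kg × 9.9 m/s²) = 263.2 m = 26320.0 cm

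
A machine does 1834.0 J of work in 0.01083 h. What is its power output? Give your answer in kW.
P = W/t = 1834 J / 38.99 s = 47.04 W = 0.04704 kW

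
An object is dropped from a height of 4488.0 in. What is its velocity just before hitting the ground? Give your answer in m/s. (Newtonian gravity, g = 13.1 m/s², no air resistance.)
v = √(2gh) (with unit conversion) = 54.65 m/s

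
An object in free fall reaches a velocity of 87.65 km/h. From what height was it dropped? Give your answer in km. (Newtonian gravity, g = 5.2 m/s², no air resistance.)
h = v²/(2g) (with unit conversion) = 0.057 km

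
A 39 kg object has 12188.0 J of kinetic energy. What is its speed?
KE = ½mv² → v = √(2KE/m) = √(2×12188.0/39) = 25.0 m/s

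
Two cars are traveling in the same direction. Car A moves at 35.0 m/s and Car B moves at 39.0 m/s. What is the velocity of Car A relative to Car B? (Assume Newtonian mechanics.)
v_rel = v_A - v_B = 35.0 - 39.0 = -4.0 m/s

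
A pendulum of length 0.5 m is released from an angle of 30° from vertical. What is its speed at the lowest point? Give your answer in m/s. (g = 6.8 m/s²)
h = L(1 − cosθ) = 0.5×(1 − cos30°) = 0.06699 m
v = √(2gh) = √(2×6.8×0.06699) = 0.9545 m/s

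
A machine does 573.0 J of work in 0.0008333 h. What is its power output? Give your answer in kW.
P = W/t = 573 J / 3 s = 191 W = 0.191 kW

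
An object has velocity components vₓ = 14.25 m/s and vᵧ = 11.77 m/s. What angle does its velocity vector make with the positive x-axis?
θ = arctan(vᵧ/vₓ) = arctan(11.77/14.25) = 39.56°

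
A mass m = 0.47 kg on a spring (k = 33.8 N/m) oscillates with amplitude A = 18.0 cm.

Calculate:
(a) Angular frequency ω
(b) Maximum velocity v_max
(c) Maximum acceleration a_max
ω = √(k/m) = √(33.8/0.47) = 8.48 rad/s
v_max = ωA = 8.48×0.18 = 1.526 m/s
a_max = ω²A = 8.48²×0.18 = 12.94 m/s²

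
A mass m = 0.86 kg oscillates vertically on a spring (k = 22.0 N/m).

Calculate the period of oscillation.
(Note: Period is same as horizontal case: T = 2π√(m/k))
T = 2π√(m/k) = 2π√(0.86/22.0) = 1.242 s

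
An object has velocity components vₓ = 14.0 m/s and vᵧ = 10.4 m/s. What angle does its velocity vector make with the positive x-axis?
θ = arctan(vᵧ/vₓ) = arctan(10.4/14.0) = 36.61°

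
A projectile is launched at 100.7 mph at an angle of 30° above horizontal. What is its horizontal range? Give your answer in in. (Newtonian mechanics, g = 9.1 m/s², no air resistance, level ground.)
R = v₀² sin(2θ) / g (with unit conversion) = 7593.0 in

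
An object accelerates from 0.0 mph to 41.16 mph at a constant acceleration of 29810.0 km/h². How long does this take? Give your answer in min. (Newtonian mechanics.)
t = (v - v₀)/a (with unit conversion) = 0.1333 min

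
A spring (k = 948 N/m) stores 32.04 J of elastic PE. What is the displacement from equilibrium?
PE = ½kx² → x = √(2PE/k) = √(2×32.04/948) = 0.26 m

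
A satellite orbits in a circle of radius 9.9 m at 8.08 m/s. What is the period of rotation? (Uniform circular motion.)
T = 2πr/v = 2π×9.9/8.08 = 7.7 s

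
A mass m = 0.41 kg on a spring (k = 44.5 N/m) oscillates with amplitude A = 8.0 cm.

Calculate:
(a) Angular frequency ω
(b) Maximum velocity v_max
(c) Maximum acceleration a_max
ω = √(k/m) = √(44.5/0.41) = 10.42 rad/s
v_max = ωA = 10.42×0.08 = 0.8334 m/s
a_max = ω²A = 10.42²×0.08 = 8.683 m/s²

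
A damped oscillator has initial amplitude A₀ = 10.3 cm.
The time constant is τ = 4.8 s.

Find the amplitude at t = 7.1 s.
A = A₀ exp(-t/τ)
A = A₀ exp(−t/τ) = 10.3×exp(−7.1/4.8) = 2.347 cm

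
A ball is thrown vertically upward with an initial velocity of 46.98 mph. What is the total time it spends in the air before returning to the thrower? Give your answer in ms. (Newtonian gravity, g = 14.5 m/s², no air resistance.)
t_total = 2v₀/g (with unit conversion) = 2897.0 ms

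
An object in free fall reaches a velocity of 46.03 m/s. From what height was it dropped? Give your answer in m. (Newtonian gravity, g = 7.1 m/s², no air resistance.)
h = v²/(2g) = 149.2 m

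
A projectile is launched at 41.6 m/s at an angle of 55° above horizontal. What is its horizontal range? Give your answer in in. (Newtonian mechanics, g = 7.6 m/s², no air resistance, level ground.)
R = v₀² sin(2θ) / g (with unit conversion) = 8424.0 in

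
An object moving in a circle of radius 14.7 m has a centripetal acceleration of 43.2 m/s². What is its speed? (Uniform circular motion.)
v = √(a_c × r) = √(43.2 × 14.7) = 25.2 m/s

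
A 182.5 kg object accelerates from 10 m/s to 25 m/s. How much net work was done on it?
W_net = ΔKE = ½m(v₂² − v₁²) = ½×182.5×(25² − 10²) = 47906.25 J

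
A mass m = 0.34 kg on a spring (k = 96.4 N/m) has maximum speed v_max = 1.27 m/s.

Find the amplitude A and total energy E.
½mv²_max = ½kA² → A = v_max√(m/k) = 1.27×√(0.34/96.4) = 0.07542 m = 7.542 cm
E = ½mv²_max = ½×0.34×1.27² = 0.2742 J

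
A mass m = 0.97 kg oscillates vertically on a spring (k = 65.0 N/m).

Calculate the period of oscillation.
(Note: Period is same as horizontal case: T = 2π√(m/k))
T = 2π√(m/k) = 2π√(0.97/65.0) = 0.7676 s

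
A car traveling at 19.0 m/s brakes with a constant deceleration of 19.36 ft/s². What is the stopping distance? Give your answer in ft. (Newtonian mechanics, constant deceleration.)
d = v₀² / (2a) (with unit conversion) = 100.4 ft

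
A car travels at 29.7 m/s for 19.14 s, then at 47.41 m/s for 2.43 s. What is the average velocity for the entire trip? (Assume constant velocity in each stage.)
d₁ = v₁t₁ = 29.7 × 19.14 = 568.458 m
d₂ = v₂t₂ = 47.41 × 2.43 = 115.206 m
d_total = 683.66 m, t_total = 21.57 s
v_avg = d_total/t_total = 683.66/21.57 = 31.7 m/s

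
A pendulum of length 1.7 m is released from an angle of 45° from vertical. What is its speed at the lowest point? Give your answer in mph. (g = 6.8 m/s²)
h = L(1 − cosθ) = 1.7×(1 − cos45°) = 0.4979 m
v = √(2gh) = √(2×6.8×0.4979) = 2.602 m/s = 5.821 mph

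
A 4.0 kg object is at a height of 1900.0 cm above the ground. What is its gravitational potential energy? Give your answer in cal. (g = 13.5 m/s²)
PE = mgh = 4 kg × 13.5 m/s² × 19 m = 1026 J = 245.2 cal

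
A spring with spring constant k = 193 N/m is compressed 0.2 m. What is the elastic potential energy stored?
PE = ½kx² = ½×193×0.2² = 3.86 J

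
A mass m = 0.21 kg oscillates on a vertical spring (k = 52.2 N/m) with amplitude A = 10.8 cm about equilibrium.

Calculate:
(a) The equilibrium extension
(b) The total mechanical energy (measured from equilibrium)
x_eq = mg/k = 0.21×9.81/52.2 = 0.03947 m = 3.947 cm
E = ½kA² = ½×52.2×(0.108)² = 0.3044 J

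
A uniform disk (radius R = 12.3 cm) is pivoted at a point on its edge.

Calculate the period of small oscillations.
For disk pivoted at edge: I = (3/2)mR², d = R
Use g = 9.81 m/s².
I/m = (3/2)R² = 0.02269 m²; d = R = 0.123 m
T = 2π√((3/2)R²/(gR)) = 2π√(3R/(2g)) = 0.8617 s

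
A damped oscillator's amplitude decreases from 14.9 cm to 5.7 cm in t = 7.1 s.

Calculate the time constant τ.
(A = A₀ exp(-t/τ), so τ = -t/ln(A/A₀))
A/A₀ = 5.7/14.9 = 0.3826; ln(A/A₀) = -0.9609
τ = −t/ln(A/A₀) = −7.1/-0.9609 = 7.389 s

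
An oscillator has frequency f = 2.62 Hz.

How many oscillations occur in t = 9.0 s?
n = f×t = 2.62×9.0 = 23.58 oscillations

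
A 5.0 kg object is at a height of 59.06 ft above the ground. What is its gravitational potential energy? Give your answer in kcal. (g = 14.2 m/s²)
PE = mgh = 5 kg × 14.2 m/s² × 18 m = 1278 J = 0.3055 kcal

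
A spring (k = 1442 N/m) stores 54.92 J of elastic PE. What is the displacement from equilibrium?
PE = ½kx² → x = √(2PE/k) = √(2×54.92/1442) = 0.276 m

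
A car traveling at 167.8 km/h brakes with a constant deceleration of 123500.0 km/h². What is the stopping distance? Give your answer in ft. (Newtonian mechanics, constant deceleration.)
d = v₀² / (2a) (with unit conversion) = 374.0 ft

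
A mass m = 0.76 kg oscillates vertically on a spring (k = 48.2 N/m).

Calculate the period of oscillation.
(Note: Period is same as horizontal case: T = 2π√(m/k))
T = 2π√(m/k) = 2π√(0.76/48.2) = 0.789 s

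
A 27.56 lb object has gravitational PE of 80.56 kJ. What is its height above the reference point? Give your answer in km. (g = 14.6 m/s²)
PE = mgh → h = PE/(mg) = 8.056e+04 J / (12.5 kg × 14.6 m/s²) = 441.4 m = 0.4414 km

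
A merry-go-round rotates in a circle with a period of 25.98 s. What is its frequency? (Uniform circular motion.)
f = 1/T = 1/25.98 = 0.0385 Hz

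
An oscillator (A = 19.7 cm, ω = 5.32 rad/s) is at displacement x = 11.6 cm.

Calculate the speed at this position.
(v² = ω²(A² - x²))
v = ω√(A² − x²) = 5.32×√(0.197² − 0.116²) = 0.8471 m/s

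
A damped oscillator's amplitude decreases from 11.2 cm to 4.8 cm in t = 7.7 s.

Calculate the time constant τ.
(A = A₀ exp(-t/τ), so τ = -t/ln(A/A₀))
A/A₀ = 4.8/11.2 = 0.4286; ln(A/A₀) = -0.8473
τ = −t/ln(A/A₀) = −7.7/-0.8473 = 9.088 s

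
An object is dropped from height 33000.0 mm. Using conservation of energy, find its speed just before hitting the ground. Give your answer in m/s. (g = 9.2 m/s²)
mgh = ½mv² → v = √(2gh) = √(2×9.2×33) = 24.64 m/s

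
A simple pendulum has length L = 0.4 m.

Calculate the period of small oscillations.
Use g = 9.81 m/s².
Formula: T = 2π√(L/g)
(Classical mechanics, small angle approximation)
T = 2π√(L/g) = 2π√(0.4/9.81) = 1.269 s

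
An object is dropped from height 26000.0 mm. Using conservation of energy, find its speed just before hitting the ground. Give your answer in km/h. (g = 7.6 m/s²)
mgh = ½mv² → v = √(2gh) = √(2×7.6×26) = 19.88 m/s = 71.57 km/h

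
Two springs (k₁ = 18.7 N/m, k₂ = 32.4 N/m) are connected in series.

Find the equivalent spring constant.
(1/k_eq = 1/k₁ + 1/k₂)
1/k_eq = 1/18.7 + 1/32.4 = 0.08434; k_eq = 11.86 N/m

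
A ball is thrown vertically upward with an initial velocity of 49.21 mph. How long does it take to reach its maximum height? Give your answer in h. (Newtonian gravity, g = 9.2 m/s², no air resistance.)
t_up = v₀/g (with unit conversion) = 0.0006642 h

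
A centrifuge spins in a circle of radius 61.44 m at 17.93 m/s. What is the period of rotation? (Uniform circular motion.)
T = 2πr/v = 2π×61.44/17.93 = 21.53 s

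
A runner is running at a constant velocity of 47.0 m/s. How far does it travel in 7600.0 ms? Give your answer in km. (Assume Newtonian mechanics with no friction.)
d = vt (with unit conversion) = 0.3572 km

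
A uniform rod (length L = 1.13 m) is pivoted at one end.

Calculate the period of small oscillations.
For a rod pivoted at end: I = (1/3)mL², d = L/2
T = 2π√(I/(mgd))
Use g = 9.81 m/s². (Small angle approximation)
I/m = (1/3)L² = 0.4256 m²; d = L/2 = 0.565 m
T = 2π√(I/(mgd)) = 2π√(0.4256/(9.81×0.565)) = 1.741 s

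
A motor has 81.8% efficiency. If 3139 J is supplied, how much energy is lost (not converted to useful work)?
W_out = η × W_in = 0.818×3139 = 2567.7 J
W_lost = W_in − W_out = 3139 − 2567.7 = 571.3 J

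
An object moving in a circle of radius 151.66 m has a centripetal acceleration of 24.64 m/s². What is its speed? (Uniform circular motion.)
v = √(a_c × r) = √(24.64 × 151.66) = 61.13 m/s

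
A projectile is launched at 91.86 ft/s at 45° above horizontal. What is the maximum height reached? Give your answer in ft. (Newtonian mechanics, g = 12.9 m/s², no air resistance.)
H = v₀²sin²(θ)/(2g) (with unit conversion) = 49.84 ft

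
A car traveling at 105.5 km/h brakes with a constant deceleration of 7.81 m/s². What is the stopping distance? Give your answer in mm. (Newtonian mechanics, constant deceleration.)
d = v₀² / (2a) (with unit conversion) = 54980.0 mm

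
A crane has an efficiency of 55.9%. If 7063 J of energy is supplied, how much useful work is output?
W_out = η × W_in = 0.559 × 7063 = 3948.2 J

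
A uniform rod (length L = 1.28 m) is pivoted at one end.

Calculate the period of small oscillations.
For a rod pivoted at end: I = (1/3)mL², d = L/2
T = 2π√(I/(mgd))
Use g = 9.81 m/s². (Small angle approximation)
I/m = (1/3)L² = 0.5461 m²; d = L/2 = 0.64 m
T = 2π√(I/(mgd)) = 2π√(0.5461/(9.81×0.64)) = 1.853 s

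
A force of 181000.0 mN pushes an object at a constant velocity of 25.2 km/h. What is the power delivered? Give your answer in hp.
P = Fv = 181 N × 7 m/s = 1267 W = 1.699 hp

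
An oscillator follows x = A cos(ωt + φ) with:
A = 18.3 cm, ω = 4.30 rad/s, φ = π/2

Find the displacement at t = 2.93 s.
x = A cos(ωt + φ) = 18.3×cos(4.3×2.93 + π/2) = -0.597 cm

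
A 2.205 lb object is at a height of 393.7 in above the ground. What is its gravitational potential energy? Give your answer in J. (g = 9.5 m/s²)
PE = mgh = 1 kg × 9.5 m/s² × 10 m = 95.02 J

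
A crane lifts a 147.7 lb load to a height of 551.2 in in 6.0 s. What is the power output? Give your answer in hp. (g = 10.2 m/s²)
W = mgh = 67×10.2×14 = 9567 J
P = W/t = 9567/6 = 1595 W = 2.138 hp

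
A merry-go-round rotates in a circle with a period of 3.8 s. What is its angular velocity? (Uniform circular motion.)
ω = 2π/T = 2π/3.8 = 1.6535 rad/s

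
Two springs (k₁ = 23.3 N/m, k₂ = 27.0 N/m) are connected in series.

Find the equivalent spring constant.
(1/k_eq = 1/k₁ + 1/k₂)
1/k_eq = 1/23.3 + 1/27.0 = 0.079955; k_eq = 12.51 N/m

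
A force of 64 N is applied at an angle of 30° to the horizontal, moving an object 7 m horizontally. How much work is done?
W = Fd cosθ = 64×7×cos(30°) = 387.98 J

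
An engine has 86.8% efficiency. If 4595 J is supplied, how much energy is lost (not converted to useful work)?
W_out = η × W_in = 0.868×4595 = 3988.5 J
W_lost = W_in − W_out = 4595 − 3988.5 = 606.54 J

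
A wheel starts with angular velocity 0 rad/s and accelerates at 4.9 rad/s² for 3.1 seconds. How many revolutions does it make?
θ = ω₀t + ½αt² = 0×3.1 + ½×4.9×3.1² = 23.54 rad
Revolutions = θ/(2π) = 23.54/(2π) = 3.75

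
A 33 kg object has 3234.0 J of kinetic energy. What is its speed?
KE = ½mv² → v = √(2KE/m) = √(2×3234.0/33) = 14.0 m/s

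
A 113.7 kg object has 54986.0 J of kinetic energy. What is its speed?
KE = ½mv² → v = √(2KE/m) = √(2×54986.0/113.7) = 31.1 m/s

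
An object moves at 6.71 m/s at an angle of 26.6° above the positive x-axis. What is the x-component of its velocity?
vₓ = v cos(θ) = 6.71 × cos(26.6°) = 6.0 m/s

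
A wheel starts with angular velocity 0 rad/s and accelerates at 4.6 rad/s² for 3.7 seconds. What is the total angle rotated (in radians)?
θ = ω₀t + ½αt² = 0×3.7 + ½×4.6×3.7² = 31.49 rad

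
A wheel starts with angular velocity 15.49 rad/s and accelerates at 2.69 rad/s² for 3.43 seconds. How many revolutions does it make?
θ = ω₀t + ½αt² = 15.49×3.43 + ½×2.69×3.43² = 68.95 rad
Revolutions = θ/(2π) = 68.95/(2π) = 10.97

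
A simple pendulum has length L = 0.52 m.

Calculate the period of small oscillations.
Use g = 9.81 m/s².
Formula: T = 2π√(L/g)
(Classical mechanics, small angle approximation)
T = 2π√(L/g) = 2π√(0.52/9.81) = 1.447 s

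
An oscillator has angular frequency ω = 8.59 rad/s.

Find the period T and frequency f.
T = 2π/ω = 2π/8.59 = 0.7315 s; f = ω/2π = 1.367 Hz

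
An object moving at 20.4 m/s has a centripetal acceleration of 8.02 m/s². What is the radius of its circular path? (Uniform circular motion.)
r = v²/a_c = 20.4²/8.02 = 51.89 m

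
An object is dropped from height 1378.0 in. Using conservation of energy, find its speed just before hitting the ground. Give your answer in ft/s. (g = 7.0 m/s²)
mgh = ½mv² → v = √(2gh) = √(2×7.0×35) = 22.14 m/s = 72.63 ft/s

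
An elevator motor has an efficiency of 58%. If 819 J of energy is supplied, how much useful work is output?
W_out = η × W_in = 0.58 × 819 = 475.02 J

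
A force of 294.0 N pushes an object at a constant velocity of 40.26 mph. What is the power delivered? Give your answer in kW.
P = Fv = 294 N × 18 m/s = 5291 W = 5.291 kW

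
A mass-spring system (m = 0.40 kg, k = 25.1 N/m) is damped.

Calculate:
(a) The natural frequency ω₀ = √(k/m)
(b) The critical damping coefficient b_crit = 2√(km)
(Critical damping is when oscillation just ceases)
ω₀ = √(k/m) = √(25.1/0.4) = 7.921 rad/s
b_crit = 2√(km) = 2√(25.1×0.4) = 6.337 kg/s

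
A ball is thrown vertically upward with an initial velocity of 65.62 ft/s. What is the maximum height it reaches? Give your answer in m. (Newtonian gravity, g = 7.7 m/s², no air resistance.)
h_max = v₀²/(2g) (with unit conversion) = 25.98 m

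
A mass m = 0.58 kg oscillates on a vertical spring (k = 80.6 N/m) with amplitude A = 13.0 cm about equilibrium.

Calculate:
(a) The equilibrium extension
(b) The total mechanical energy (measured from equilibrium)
x_eq = mg/k = 0.58×9.81/80.6 = 0.07059 m = 7.059 cm
E = ½kA² = ½×80.6×(0.13)² = 0.6811 J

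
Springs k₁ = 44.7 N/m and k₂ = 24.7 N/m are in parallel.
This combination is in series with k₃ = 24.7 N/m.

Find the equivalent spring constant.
k₁₂ = k₁ + k₂ = 69.4 N/m (parallel)
1/k_eq = 1/k₁₂ + 1/k₃ → k_eq = 18.22 N/m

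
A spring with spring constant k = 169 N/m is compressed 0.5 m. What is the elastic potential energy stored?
PE = ½kx² = ½×169×0.5² = 21.12 J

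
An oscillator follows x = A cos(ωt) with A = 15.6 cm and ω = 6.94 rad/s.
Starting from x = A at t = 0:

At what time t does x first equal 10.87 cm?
cos(ωt) = x/A = 10.87/15.6 = 0.6968
ωt = arccos(0.6968) = 0.7999 rad
t = 0.7999/6.94 = 0.1153 s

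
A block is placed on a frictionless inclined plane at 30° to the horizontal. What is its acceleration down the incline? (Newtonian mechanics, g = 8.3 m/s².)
a = g sin(θ) = 8.3 × sin(30°) = 8.3 × 0.5 = 4.15 m/s²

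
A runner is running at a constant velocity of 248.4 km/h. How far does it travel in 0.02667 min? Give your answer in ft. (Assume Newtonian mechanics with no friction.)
d = vt (with unit conversion) = 362.2 ft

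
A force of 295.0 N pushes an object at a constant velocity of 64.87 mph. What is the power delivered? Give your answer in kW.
P = Fv = 295 N × 29 m/s = 8555 W = 8.555 kW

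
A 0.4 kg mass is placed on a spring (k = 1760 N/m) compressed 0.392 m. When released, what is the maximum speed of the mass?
½kx² = ½mv² → v = x√(k/m) = 0.392×√(1760/0.4) = 26.0 m/s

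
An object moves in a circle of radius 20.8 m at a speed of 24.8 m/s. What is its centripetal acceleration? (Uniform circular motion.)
a_c = v²/r = 24.8²/20.8 = 615.04/20.8 = 29.57 m/s²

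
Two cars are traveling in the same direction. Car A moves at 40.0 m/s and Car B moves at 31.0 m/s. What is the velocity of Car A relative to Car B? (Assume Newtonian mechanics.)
v_rel = v_A - v_B = 40.0 - 31.0 = 9.0 m/s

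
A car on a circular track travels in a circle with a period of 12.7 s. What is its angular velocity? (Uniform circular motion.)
ω = 2π/T = 2π/12.7 = 0.4947 rad/s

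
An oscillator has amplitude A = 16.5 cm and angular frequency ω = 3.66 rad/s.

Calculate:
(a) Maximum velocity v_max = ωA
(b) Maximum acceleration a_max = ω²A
v_max = ωA = 3.66×0.165 = 0.6039 m/s
a_max = ω²A = 3.66²×0.165 = 2.21 m/s²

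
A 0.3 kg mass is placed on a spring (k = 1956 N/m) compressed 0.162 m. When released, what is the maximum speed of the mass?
½kx² = ½mv² → v = x√(k/m) = 0.162×√(1956/0.3) = 13.08 m/s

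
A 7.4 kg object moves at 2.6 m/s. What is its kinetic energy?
KE = ½mv² = ½×7.4×2.6² = 25.012 J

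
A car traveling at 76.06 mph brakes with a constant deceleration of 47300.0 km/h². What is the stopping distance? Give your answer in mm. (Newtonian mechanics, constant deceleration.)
d = v₀² / (2a) (with unit conversion) = 158400.0 mm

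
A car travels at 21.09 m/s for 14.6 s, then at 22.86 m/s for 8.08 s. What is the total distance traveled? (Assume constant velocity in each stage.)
d₁ = v₁t₁ = 21.09 × 14.6 = 307.914 m
d₂ = v₂t₂ = 22.86 × 8.08 = 184.709 m
d_total = 307.914 + 184.709 = 492.62 m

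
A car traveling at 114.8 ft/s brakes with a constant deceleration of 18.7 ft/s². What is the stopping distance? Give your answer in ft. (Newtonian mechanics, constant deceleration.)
d = v₀² / (2a) (with unit conversion) = 352.4 ft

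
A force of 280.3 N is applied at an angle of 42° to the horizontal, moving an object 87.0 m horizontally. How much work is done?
W = Fd cosθ = 280.3×87.0×cos(42°) = 18122.0 J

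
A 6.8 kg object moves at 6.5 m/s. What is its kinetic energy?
KE = ½mv² = ½×6.8×6.5² = 143.65 J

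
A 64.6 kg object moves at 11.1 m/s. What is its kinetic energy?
KE = ½mv² = ½×64.6×11.1² = 3979.683 J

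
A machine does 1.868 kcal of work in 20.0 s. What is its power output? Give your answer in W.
P = W/t = 7816 J / 20 s = 390.8 W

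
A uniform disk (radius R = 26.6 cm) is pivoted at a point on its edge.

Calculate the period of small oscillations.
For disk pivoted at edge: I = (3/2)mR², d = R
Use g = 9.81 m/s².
I/m = (3/2)R² = 0.1061 m²; d = R = 0.266 m
T = 2π√((3/2)R²/(gR)) = 2π√(3R/(2g)) = 1.267 s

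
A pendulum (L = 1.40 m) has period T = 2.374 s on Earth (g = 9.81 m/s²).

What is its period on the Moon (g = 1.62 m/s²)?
T = 2π√(L/g), so T_moon/T_earth = √(g_earth/g_moon)
T_moon = 2π√(1.4/1.62) = 5.841 s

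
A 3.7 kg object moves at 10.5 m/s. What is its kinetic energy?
KE = ½mv² = ½×3.7×10.5² = 203.9625 J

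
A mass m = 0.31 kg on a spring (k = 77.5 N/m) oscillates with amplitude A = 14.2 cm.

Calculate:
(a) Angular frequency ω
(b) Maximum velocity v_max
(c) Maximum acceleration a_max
ω = √(k/m) = √(77.5/0.31) = 15.81 rad/s
v_max = ωA = 15.81×0.142 = 2.245 m/s
a_max = ω²A = 15.81²×0.142 = 35.5 m/s²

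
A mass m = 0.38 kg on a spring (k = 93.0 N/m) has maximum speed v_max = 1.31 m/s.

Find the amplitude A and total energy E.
½mv²_max = ½kA² → A = v_max√(m/k) = 1.31×√(0.38/93.0) = 0.08374 m = 8.374 cm
E = ½mv²_max = ½×0.38×1.31² = 0.3261 J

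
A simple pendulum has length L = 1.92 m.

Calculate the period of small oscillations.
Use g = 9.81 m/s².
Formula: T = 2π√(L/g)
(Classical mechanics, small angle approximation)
T = 2π√(L/g) = 2π√(1.92/9.81) = 2.78 s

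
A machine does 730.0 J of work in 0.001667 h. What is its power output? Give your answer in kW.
P = W/t = 730 J / 6.001 s = 121.6 W = 0.1216 kW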